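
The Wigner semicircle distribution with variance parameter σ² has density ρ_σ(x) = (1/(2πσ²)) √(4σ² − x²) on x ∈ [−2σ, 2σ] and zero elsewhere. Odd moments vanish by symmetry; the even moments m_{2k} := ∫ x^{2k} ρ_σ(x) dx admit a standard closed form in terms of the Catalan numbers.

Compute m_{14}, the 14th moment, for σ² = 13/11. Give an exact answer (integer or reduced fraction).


By the scaled semicircle moment identity, m_{2k} = σ^{2k} · C_k with k = 7.
C_7 = (1/(k+1)) · C(2k, k) = (1/8) · C(14, 7) = (1/8) · 3432 = 429.
σ^{2k} = (σ²)^k = (13/11)^7 = 62748517/19487171.

Therefore m_{14} = σ^{14} · C_7 = (62748517/19487171) · 429 = 2447192163/1771561.


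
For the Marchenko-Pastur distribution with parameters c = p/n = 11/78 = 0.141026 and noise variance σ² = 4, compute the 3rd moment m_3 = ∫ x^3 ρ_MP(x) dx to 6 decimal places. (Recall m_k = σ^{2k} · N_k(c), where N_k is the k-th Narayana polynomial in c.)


E[X³] = σ⁶ (1 + 3c + c²) (third MP moment). With σ² = 4 (so σ⁶ = 64) and c = 11/78 = 0.141026: E[X³] = 64 · (1 + 3·0.141026 + (0.141026)²) = 64 · 1.442965.

So E[X^3] = 92.349770.


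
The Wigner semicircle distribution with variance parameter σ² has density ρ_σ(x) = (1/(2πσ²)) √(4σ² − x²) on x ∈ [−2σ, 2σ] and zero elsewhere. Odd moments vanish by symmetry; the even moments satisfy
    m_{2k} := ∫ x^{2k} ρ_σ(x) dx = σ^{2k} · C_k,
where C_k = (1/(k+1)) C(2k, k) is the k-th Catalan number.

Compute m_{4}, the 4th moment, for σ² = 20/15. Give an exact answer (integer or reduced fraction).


By the scaled semicircle moment identity, m_{2k} = σ^{2k} · C_k with k = 2.
C_2 = (1/(k+1)) · C(2k, k) = (1/3) · C(4, 2) = (1/3) · 6 = 2.
σ^{2k} = (σ²)^k = (20/15)^2 = 16/9.

Therefore m_{4} = σ^{4} · C_2 = (16/9) · 2 = 32/9.


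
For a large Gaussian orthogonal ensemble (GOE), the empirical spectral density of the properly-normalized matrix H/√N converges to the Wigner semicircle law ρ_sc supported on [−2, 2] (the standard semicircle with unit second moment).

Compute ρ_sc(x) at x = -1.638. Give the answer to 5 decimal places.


ρ_sc(x) = (1/(2π)) √(4 − x²). With x = -1.638:
  4 − x² = 4 − (-1.638)² = 4 − 2.683044 = 1.316956.
  √(4 − x²) = 1.147587.
  1/(2π) = 0.159155.
  ρ_sc(-1.638) = 0.159155 · 1.147587 = 0.182644.

Rounded to 5 decimal places: ρ_sc(-1.638) ≈ 0.18264.


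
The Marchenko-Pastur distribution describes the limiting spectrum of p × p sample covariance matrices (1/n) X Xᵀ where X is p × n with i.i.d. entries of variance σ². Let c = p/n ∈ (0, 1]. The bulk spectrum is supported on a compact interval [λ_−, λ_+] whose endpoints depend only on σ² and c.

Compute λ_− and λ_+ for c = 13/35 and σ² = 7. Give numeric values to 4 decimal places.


c = 13/35 = 0.371429; √c = 0.609449.
λ_− = σ² (1 − √c)² = 7 · (1 − 0.609449)² = 7 · (0.390551)² = 1.067708.
λ_+ = σ² (1 + √c)² = 7 · (1 + 0.609449)² = 7 · (1.609449)² = 18.132292.

Rounded to 4 decimal places: λ_− ≈ 1.0677, λ_+ ≈ 18.1323.


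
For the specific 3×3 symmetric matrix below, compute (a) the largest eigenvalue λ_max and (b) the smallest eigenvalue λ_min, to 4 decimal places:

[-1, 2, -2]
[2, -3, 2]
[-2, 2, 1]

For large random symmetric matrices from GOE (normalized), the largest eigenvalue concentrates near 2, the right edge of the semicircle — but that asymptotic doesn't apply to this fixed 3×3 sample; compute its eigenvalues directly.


Since M is real symmetric, all three eigenvalues are real; they are the roots of det(λI − M) = λ³ − (tr M) λ² + s λ − det M, where s is the sum of the principal 2×2 minors.
tr M = -1 + (-3) + 1 = -3.
s = ((-1)·(-3) − 2²) + ((-1)·1 − (-2)²) + ((-3)·1 − 2²) = -1 + (-5) + (-7) = -13.
det M (expand along row 1) = (-1)·(-7) − 2·6 + (-2)·(-2) = -1.
Characteristic polynomial: λ³ + 3λ² − 13λ + 1 = 0.
Substitute λ = y + (tr M)/3 = y − 1.000000 to remove the quadratic term: y³ + p·y + q = 0 with p = s − (tr M)²/3 = -16.000000 and q = −2(tr M)³/27 + (tr M)·s/3 − det M = 16.000000.
Three real roots ⇒ use the trigonometric (Viète) form: r = 2√(−p/3) = 4.618802, φ = arccos(3q/(p·r)) = arccos(-0.649519) = 2.277748 rad.
y_k = r·cos(φ/3 − 2πk/3) for k = 0, 1, 2 gives y = 3.350262, 1.078378, -4.428639.
λ_k = y_k − 1.000000 gives λ = 2.3503, 0.0784, -5.4286 (check: the sum is -3.0000 = tr M).

Hence λ_max = 2.3503 and λ_min = -5.4286.


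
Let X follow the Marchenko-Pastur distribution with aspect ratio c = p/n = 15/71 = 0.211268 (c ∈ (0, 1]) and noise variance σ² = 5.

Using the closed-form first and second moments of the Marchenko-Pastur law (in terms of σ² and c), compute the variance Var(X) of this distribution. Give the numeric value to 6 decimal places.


Recall the MP moments m_1 = E[X] = σ² and m_2 = E[X²] = σ⁴ (1 + c).
m_1 = E[X] = σ² = 5, so m_1² = 25.
m_2 = E[X²] = σ⁴ (1 + c) = 25 · (1 + 0.211268) = 25 · 1.211268 = 30.281690.
(Note m_2 − m_1² simplifies to c · σ⁴ = 0.211268 · 25.)

Var(X) = m_2 − m_1² = 30.281690 − 25 = 5.281690.


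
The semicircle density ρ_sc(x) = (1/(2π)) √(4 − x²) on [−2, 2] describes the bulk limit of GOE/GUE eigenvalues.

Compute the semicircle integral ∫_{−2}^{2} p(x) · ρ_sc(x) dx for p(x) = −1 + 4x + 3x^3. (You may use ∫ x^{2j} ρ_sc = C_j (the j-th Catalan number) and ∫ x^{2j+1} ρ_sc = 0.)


Write p(x) = Σ a_i x^i, split into monomials and integrate each against ρ_sc separately.
Using ∫ x^{2j} ρ_sc = C_j = (1/(j+1)) C(2j, j) (Catalan numbers) and ∫ x^{2j+1} ρ_sc = 0 (odd monomials vanish by symmetry):
  i = 0 (even): a_0 · C_{0} = -1 · 1 = -1
  i = 1 (odd): ∫ x^1 ρ_sc = 0 (vanishes)
  i = 3 (odd): ∫ x^3 ρ_sc = 0 (vanishes)

Summing the contributions: ∫_{−2}^{2} p(x) ρ_sc(x) dx = -1.


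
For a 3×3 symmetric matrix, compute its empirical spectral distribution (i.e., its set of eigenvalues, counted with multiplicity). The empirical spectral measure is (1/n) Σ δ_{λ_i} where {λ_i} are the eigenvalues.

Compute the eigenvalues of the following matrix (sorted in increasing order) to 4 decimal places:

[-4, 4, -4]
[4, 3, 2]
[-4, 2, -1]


Since M is real symmetric, all three eigenvalues are real; they are the roots of det(λI − M) = λ³ − (tr M) λ² + s λ − det M, where s is the sum of the principal 2×2 minors.
tr M = -4 + 3 + (-1) = -2.
s = ((-4)·3 − 4²) + ((-4)·(-1) − (-4)²) + (3·(-1) − 2²) = -28 + (-12) + (-7) = -47.
det M (expand along row 1) = (-4)·(-7) − 4·4 + (-4)·20 = -68.
Characteristic polynomial: λ³ + 2λ² − 47λ + 68 = 0.
Substitute λ = y + (tr M)/3 = y − 0.666667 to remove the quadratic term: y³ + p·y + q = 0 with p = s − (tr M)²/3 = -48.333333 and q = −2(tr M)³/27 + (tr M)·s/3 − det M = 99.925926.
Three real roots ⇒ use the trigonometric (Viète) form: r = 2√(−p/3) = 8.027730, φ = arccos(3q/(p·r)) = arccos(-0.772609) = 2.453737 rad.
y_k = r·cos(φ/3 − 2πk/3) for k = 0, 1, 2 gives y = 5.488929, 2.328708, -7.817637.
λ_k = y_k − 0.666667 gives λ = 4.8223, 1.6620, -8.4843 (check: the sum is -2.0000 = tr M).

Eigenvalues sorted in increasing order: [-8.4843, 1.6620, 4.8223].


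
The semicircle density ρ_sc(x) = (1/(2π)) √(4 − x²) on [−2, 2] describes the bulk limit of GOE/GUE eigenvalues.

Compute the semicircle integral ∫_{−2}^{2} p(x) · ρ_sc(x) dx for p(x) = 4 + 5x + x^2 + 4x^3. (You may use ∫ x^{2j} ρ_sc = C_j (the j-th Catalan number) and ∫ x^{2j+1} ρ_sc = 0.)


Write p(x) = Σ a_i x^i, split into monomials and integrate each against ρ_sc separately.
Using ∫ x^{2j} ρ_sc = C_j = (1/(j+1)) C(2j, j) (Catalan numbers) and ∫ x^{2j+1} ρ_sc = 0 (odd monomials vanish by symmetry):
  i = 0 (even): a_0 · C_{0} = 4 · 1 = 4
  i = 1 (odd): ∫ x^1 ρ_sc = 0 (vanishes)
  i = 2 (even): a_2 · C_{1} = 1 · 1 = 1
  i = 3 (odd): ∫ x^3 ρ_sc = 0 (vanishes)

Summing the contributions: ∫_{−2}^{2} p(x) ρ_sc(x) dx = 4 + 1 = 5.


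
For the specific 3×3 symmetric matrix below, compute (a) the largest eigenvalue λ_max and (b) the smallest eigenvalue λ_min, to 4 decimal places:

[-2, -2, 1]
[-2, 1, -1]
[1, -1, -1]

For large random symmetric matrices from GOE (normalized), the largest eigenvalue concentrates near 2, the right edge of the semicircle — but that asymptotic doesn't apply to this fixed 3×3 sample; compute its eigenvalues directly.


Since M is real symmetric, all three eigenvalues are real; they are the roots of det(λI − M) = λ³ − (tr M) λ² + s λ − det M, where s is the sum of the principal 2×2 minors.
tr M = -2 + 1 + (-1) = -2.
s = ((-2)·1 − (-2)²) + ((-2)·(-1) − 1²) + (1·(-1) − (-1)²) = -6 + 1 + (-2) = -7.
det M (expand along row 1) = (-2)·(-2) − (-2)·3 + 1·1 = 11.
Characteristic polynomial: λ³ + 2λ² − 7λ − 11 = 0.
Substitute λ = y + (tr M)/3 = y − 0.666667 to remove the quadratic term: y³ + p·y + q = 0 with p = s − (tr M)²/3 = -8.333333 and q = −2(tr M)³/27 + (tr M)·s/3 − det M = -5.740741.
Three real roots ⇒ use the trigonometric (Viète) form: r = 2√(−p/3) = 3.333333, φ = arccos(3q/(p·r)) = arccos(0.620000) = 0.902054 rad.
y_k = r·cos(φ/3 − 2πk/3) for k = 0, 1, 2 gives y = 3.183780, -0.736909, -2.446871.
λ_k = y_k − 0.666667 gives λ = 2.5171, -1.4036, -3.1135 (check: the sum is -2.0000 = tr M).

Hence λ_max = 2.5171 and λ_min = -3.1135.


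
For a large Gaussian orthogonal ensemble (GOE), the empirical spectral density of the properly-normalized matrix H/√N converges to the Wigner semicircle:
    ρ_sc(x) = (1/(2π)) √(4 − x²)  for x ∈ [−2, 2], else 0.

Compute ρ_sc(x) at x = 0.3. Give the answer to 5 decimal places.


ρ_sc(x) = (1/(2π)) √(4 − x²). With x = 0.3:
  4 − x² = 4 − (0.3)² = 4 − 0.090000 = 3.910000.
  √(4 − x²) = 1.977372.
  1/(2π) = 0.159155.
  ρ_sc(0.3) = 0.159155 · 1.977372 = 0.314709.

Rounded to 5 decimal places: ρ_sc(0.3) ≈ 0.31471.


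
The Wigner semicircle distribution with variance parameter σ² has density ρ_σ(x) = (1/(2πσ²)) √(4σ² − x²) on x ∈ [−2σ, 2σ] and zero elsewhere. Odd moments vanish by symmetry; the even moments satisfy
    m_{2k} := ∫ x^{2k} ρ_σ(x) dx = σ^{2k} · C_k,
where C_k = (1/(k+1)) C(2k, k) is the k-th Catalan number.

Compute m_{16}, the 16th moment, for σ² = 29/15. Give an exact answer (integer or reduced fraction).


By the scaled semicircle moment identity, m_{2k} = σ^{2k} · C_k with k = 8.
C_8 = (1/(k+1)) · C(2k, k) = (1/9) · C(16, 8) = (1/9) · 12870 = 1430.
σ^{2k} = (σ²)^k = (29/15)^8 = 500246412961/2562890625.

Therefore m_{16} = σ^{16} · C_8 = (500246412961/2562890625) · 1430 = 143070474106846/512578125.


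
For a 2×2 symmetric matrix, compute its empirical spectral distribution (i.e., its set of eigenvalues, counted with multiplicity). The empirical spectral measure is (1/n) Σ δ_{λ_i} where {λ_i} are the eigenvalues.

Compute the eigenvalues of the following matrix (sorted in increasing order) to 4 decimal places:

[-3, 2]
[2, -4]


Since M is real symmetric, both eigenvalues are real; they are the roots of det(λI − M) = λ² − (tr M) λ + det M.
tr M = -3 + (-4) = -7.
det M = (-3)·(-4) − 2² = 12 − 4 = 8.
Characteristic polynomial: λ² + 7λ + 8 = 0.
Discriminant Δ = (tr M)² − 4·det M = 49 − 32 = 17; √Δ = 4.123106.
λ = (tr M ± √Δ)/2 = (-7 ± 4.123106)/2, giving (tr M − √Δ)/2 = -5.5616 and (tr M + √Δ)/2 = -1.4384.

Eigenvalues sorted in increasing order: [-5.5616, -1.4384].


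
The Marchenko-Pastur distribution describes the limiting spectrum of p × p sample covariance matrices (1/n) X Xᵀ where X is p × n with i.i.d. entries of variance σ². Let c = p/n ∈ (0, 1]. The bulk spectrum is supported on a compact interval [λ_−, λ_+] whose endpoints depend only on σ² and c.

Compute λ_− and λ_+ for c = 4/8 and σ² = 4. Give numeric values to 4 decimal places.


c = 4/8 = 0.500000; √c = 0.707107.
λ_− = σ² (1 − √c)² = 4 · (1 − 0.707107)² = 4 · (0.292893)² = 0.343146.
λ_+ = σ² (1 + √c)² = 4 · (1 + 0.707107)² = 4 · (1.707107)² = 11.656854.

Rounded to 4 decimal places: λ_− ≈ 0.3431, λ_+ ≈ 11.6569.


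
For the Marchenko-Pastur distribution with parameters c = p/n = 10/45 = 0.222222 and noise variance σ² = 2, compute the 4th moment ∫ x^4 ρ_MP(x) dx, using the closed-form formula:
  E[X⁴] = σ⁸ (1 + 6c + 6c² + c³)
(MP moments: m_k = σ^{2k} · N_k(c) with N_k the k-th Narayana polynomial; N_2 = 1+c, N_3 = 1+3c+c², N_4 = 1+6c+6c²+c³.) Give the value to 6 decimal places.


E[X⁴] = σ⁸ (1 + 6c + 6c² + c³) (fourth MP moment). With σ² = 2 (so σ⁸ = 16) and c = 10/45 = 0.222222: E[X⁴] = 16 · (1 + 6·0.222222 + 6·(0.222222)² + (0.222222)³) = 16 · 2.640604.

So E[X^4] = 42.249657.


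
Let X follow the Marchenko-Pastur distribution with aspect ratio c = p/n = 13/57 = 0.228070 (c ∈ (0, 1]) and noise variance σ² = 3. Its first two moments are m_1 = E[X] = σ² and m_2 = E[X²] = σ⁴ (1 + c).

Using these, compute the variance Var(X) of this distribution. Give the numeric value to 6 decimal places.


m_1 = E[X] = σ² = 3, so m_1² = 9.
m_2 = E[X²] = σ⁴ (1 + c) = 9 · (1 + 0.228070) = 9 · 1.228070 = 11.052632.
(Note m_2 − m_1² simplifies to c · σ⁴ = 0.228070 · 9.)

Var(X) = m_2 − m_1² = 11.052632 − 9 = 2.052632.


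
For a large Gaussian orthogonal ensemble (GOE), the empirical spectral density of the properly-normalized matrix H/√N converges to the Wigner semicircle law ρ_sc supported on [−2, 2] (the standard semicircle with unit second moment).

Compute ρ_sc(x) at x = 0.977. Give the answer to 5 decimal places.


ρ_sc(x) = (1/(2π)) √(4 − x²). With x = 0.977:
  4 − x² = 4 − (0.977)² = 4 − 0.954529 = 3.045471.
  √(4 − x²) = 1.745128.
  1/(2π) = 0.159155.
  ρ_sc(0.977) = 0.159155 · 1.745128 = 0.277746.

Rounded to 5 decimal places: ρ_sc(0.977) ≈ 0.27775.


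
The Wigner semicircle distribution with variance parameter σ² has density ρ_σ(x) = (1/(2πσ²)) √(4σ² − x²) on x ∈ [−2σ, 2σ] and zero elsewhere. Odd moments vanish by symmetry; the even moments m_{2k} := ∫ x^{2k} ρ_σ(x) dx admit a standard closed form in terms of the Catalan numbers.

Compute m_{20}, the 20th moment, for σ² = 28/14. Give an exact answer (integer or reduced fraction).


By the scaled semicircle moment identity, m_{2k} = σ^{2k} · C_k with k = 10.
C_10 = (1/(k+1)) · C(2k, k) = (1/11) · C(20, 10) = (1/11) · 184756 = 16796.
σ^{2k} = (σ²)^k = (28/14)^10 = 1024.

Therefore m_{20} = σ^{20} · C_10 = 1024 · 16796 = 17199104.


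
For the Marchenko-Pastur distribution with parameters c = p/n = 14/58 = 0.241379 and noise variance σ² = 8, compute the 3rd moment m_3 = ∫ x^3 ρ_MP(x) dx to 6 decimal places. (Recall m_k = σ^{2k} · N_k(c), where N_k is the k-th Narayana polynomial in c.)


E[X³] = σ⁶ (1 + 3c + c²) (third MP moment). With σ² = 8 (so σ⁶ = 512) and c = 14/58 = 0.241379: E[X³] = 512 · (1 + 3·0.241379 + (0.241379)²) = 512 · 1.782402.

So E[X^3] = 912.589774.


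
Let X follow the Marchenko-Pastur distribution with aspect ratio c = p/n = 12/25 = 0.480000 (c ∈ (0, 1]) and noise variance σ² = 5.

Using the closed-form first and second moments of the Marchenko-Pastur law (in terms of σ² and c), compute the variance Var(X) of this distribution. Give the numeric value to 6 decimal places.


Recall the MP moments m_1 = E[X] = σ² and m_2 = E[X²] = σ⁴ (1 + c).
m_1 = E[X] = σ² = 5, so m_1² = 25.
m_2 = E[X²] = σ⁴ (1 + c) = 25 · (1 + 0.480000) = 25 · 1.480000 = 37.000000.
(Note m_2 − m_1² simplifies to c · σ⁴ = 0.480000 · 25.)

Var(X) = m_2 − m_1² = 37.000000 − 25 = 12.000000.


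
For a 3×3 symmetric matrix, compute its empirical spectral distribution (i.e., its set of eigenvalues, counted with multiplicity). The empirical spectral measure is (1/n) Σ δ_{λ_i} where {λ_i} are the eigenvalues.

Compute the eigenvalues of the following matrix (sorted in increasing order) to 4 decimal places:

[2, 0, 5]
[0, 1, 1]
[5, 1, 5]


Since M is real symmetric, all three eigenvalues are real; they are the roots of det(λI − M) = λ³ − (tr M) λ² + s λ − det M, where s is the sum of the principal 2×2 minors.
tr M = 2 + 1 + 5 = 8.
s = (2·1 − 0²) + (2·5 − 5²) + (1·5 − 1²) = 2 + (-15) + 4 = -9.
det M (expand along row 1) = 2·4 − 0·(-5) + 5·(-5) = -17.
Characteristic polynomial: λ³ − 8λ² − 9λ + 17 = 0.
Substitute λ = y + (tr M)/3 = y + 2.666667 to remove the quadratic term: y³ + p·y + q = 0 with p = s − (tr M)²/3 = -30.333333 and q = −2(tr M)³/27 + (tr M)·s/3 − det M = -44.925926.
Three real roots ⇒ use the trigonometric (Viète) form: r = 2√(−p/3) = 6.359595, φ = arccos(3q/(p·r)) = arccos(0.698665) = 0.797267 rad.
y_k = r·cos(φ/3 − 2πk/3) for k = 0, 1, 2 gives y = 6.136337, -1.621668, -4.514668.
λ_k = y_k + 2.666667 gives λ = 8.8030, 1.0450, -1.8480 (check: the sum is 8.0000 = tr M).

Eigenvalues sorted in increasing order: [-1.8480, 1.0450, 8.8030].


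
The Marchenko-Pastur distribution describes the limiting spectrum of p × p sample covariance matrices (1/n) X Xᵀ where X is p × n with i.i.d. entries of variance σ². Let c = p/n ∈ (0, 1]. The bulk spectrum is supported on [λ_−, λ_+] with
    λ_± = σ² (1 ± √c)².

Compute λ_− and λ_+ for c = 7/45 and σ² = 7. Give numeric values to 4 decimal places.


c = 7/45 = 0.155556; √c = 0.394405.
λ_− = σ² (1 − √c)² = 7 · (1 − 0.394405)² = 7 · (0.605595)² = 2.567214.
λ_+ = σ² (1 + √c)² = 7 · (1 + 0.394405)² = 7 · (1.394405)² = 13.610563.

Rounded to 4 decimal places: λ_− ≈ 2.5672, λ_+ ≈ 13.6106.


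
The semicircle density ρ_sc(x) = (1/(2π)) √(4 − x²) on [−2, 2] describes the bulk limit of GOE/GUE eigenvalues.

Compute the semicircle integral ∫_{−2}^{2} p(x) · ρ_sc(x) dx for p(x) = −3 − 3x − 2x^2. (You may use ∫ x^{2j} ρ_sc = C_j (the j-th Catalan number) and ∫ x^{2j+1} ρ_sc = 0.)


Write p(x) = Σ a_i x^i, split into monomials and integrate each against ρ_sc separately.
Using ∫ x^{2j} ρ_sc = C_j = (1/(j+1)) C(2j, j) (Catalan numbers) and ∫ x^{2j+1} ρ_sc = 0 (odd monomials vanish by symmetry):
  i = 0 (even): a_0 · C_{0} = -3 · 1 = -3
  i = 1 (odd): ∫ x^1 ρ_sc = 0 (vanishes)
  i = 2 (even): a_2 · C_{1} = -2 · 1 = -2

Summing the contributions: ∫_{−2}^{2} p(x) ρ_sc(x) dx = (-3) + (-2) = -5.


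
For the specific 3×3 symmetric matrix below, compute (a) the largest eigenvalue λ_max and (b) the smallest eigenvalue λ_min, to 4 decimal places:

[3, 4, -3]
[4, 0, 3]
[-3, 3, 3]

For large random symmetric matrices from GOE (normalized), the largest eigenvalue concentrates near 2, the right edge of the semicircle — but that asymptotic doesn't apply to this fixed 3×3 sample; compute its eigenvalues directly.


Since M is real symmetric, all three eigenvalues are real; they are the roots of det(λI − M) = λ³ − (tr M) λ² + s λ − det M, where s is the sum of the principal 2×2 minors.
tr M = 3 + 0 + 3 = 6.
s = (3·0 − 4²) + (3·3 − (-3)²) + (0·3 − 3²) = -16 + 0 + (-9) = -25.
det M (expand along row 1) = 3·(-9) − 4·21 + (-3)·12 = -147.
Characteristic polynomial: λ³ − 6λ² − 25λ + 147 = 0.
Substitute λ = y + (tr M)/3 = y + 2.000000 to remove the quadratic term: y³ + p·y + q = 0 with p = s − (tr M)²/3 = -37.000000 and q = −2(tr M)³/27 + (tr M)·s/3 − det M = 81.000000.
Three real roots ⇒ use the trigonometric (Viète) form: r = 2√(−p/3) = 7.023769, φ = arccos(3q/(p·r)) = arccos(-0.935049) = 2.779193 rad.
y_k = r·cos(φ/3 − 2πk/3) for k = 0, 1, 2 gives y = 4.219303, 2.753281, -6.972584.
λ_k = y_k + 2.000000 gives λ = 6.2193, 4.7533, -4.9726 (check: the sum is 6.0000 = tr M).

Hence λ_max = 6.2193 and λ_min = -4.9726.


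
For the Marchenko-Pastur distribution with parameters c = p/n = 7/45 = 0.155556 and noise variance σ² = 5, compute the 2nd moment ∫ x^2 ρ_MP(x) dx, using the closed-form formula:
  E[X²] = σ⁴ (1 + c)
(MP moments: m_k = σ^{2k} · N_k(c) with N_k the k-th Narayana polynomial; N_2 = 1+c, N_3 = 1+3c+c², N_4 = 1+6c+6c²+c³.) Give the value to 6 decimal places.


E[X²] = σ⁴ (1 + c) (second MP moment). With σ² = 5 (so σ⁴ = 25) and c = 7/45 = 0.155556: E[X²] = 25 · (1 + 0.155556) = 25 · 1.155556.

So E[X^2] = 28.888889.


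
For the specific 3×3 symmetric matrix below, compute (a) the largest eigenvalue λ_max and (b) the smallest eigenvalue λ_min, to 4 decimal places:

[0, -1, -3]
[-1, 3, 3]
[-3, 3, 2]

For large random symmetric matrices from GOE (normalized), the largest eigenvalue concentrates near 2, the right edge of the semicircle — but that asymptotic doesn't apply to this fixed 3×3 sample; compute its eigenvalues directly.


Since M is real symmetric, all three eigenvalues are real; they are the roots of det(λI − M) = λ³ − (tr M) λ² + s λ − det M, where s is the sum of the principal 2×2 minors.
tr M = 0 + 3 + 2 = 5.
s = (0·3 − (-1)²) + (0·2 − (-3)²) + (3·2 − 3²) = -1 + (-9) + (-3) = -13.
det M (expand along row 1) = 0·(-3) − (-1)·7 + (-3)·6 = -11.
Characteristic polynomial: λ³ − 5λ² − 13λ + 11 = 0.
Substitute λ = y + (tr M)/3 = y + 1.666667 to remove the quadratic term: y³ + p·y + q = 0 with p = s − (tr M)²/3 = -21.333333 and q = −2(tr M)³/27 + (tr M)·s/3 − det M = -19.925926.
Three real roots ⇒ use the trigonometric (Viète) form: r = 2√(−p/3) = 5.333333, φ = arccos(3q/(p·r)) = arccos(0.525391) = 1.017622 rad.
y_k = r·cos(φ/3 − 2πk/3) for k = 0, 1, 2 gives y = 5.029433, -0.977857, -4.051576.
λ_k = y_k + 1.666667 gives λ = 6.6961, 0.6888, -2.3849 (check: the sum is 5.0000 = tr M).

Hence λ_max = 6.6961 and λ_min = -2.3849.


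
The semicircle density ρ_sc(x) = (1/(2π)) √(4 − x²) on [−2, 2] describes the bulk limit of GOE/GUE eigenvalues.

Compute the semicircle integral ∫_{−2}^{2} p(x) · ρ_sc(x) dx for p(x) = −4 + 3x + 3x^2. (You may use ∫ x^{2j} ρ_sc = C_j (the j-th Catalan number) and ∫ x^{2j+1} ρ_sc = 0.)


Write p(x) = Σ a_i x^i, split into monomials and integrate each against ρ_sc separately.
Using ∫ x^{2j} ρ_sc = C_j = (1/(j+1)) C(2j, j) (Catalan numbers) and ∫ x^{2j+1} ρ_sc = 0 (odd monomials vanish by symmetry):
  i = 0 (even): a_0 · C_{0} = -4 · 1 = -4
  i = 1 (odd): ∫ x^1 ρ_sc = 0 (vanishes)
  i = 2 (even): a_2 · C_{1} = 3 · 1 = 3

Summing the contributions: ∫_{−2}^{2} p(x) ρ_sc(x) dx = (-4) + 3 = -1.


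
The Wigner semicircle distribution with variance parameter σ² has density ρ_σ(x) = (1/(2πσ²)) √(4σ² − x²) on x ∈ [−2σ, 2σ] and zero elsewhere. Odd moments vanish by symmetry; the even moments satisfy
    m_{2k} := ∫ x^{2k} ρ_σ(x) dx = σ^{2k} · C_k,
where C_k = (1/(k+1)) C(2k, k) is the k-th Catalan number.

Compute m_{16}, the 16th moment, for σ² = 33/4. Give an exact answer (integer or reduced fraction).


By the scaled semicircle moment identity, m_{2k} = σ^{2k} · C_k with k = 8.
C_8 = (1/(k+1)) · C(2k, k) = (1/9) · C(16, 8) = (1/9) · 12870 = 1430.
σ^{2k} = (σ²)^k = (33/4)^8 = 1406408618241/65536.

Therefore m_{16} = σ^{16} · C_8 = (1406408618241/65536) · 1430 = 1005582162042315/32768.


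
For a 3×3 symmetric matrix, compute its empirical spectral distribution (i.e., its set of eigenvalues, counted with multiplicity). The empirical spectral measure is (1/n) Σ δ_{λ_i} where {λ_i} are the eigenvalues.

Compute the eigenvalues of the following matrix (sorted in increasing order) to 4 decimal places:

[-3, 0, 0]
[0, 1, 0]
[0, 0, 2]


Since M is real symmetric, all three eigenvalues are real; they are the roots of det(λI − M) = λ³ − (tr M) λ² + s λ − det M, where s is the sum of the principal 2×2 minors.
tr M = -3 + 1 + 2 = 0.
s = ((-3)·1 − 0²) + ((-3)·2 − 0²) + (1·2 − 0²) = -3 + (-6) + 2 = -7.
det M (expand along row 1) = (-3)·2 − 0·0 + 0·0 = -6.
Characteristic polynomial: λ³ − 7λ + 6 = 0.
Substitute λ = y + (tr M)/3 = y + 0.000000 to remove the quadratic term: y³ + p·y + q = 0 with p = s − (tr M)²/3 = -7.000000 and q = −2(tr M)³/27 + (tr M)·s/3 − det M = 6.000000.
Three real roots ⇒ use the trigonometric (Viète) form: r = 2√(−p/3) = 3.055050, φ = arccos(3q/(p·r)) = arccos(-0.841698) = 2.571216 rad.
y_k = r·cos(φ/3 − 2πk/3) for k = 0, 1, 2 gives y = 2.000000, 1.000000, -3.000000.
λ_k = y_k + 0.000000 gives λ = 2.0000, 1.0000, -3.0000 (check: the sum is 0.0000 = tr M).

Eigenvalues sorted in increasing order: [-3.0000, 1.0000, 2.0000].


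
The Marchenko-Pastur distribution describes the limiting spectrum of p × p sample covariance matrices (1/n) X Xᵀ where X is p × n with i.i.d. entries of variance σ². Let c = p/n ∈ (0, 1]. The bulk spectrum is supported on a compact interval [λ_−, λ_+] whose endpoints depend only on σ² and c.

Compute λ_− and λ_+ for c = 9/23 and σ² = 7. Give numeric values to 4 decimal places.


c = 9/23 = 0.391304; √c = 0.625543.
λ_− = σ² (1 − √c)² = 7 · (1 − 0.625543)² = 7 · (0.374457)² = 0.981525.
λ_+ = σ² (1 + √c)² = 7 · (1 + 0.625543)² = 7 · (1.625543)² = 18.496736.

Rounded to 4 decimal places: λ_− ≈ 0.9815, λ_+ ≈ 18.4967.


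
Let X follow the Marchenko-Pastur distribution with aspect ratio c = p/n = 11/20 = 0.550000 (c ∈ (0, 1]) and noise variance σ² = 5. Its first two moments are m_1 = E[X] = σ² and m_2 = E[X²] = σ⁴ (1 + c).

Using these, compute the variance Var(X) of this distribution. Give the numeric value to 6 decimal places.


m_1 = E[X] = σ² = 5, so m_1² = 25.
m_2 = E[X²] = σ⁴ (1 + c) = 25 · (1 + 0.550000) = 25 · 1.550000 = 38.750000.
(Note m_2 − m_1² simplifies to c · σ⁴ = 0.550000 · 25.)

Var(X) = m_2 − m_1² = 38.750000 − 25 = 13.750000.


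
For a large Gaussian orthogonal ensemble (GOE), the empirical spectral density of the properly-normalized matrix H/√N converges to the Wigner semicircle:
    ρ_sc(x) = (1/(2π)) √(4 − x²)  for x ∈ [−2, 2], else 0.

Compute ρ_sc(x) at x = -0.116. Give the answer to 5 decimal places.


ρ_sc(x) = (1/(2π)) √(4 − x²). With x = -0.116:
  4 − x² = 4 − (-0.116)² = 4 − 0.013456 = 3.986544.
  √(4 − x²) = 1.996633.
  1/(2π) = 0.159155.
  ρ_sc(-0.116) = 0.159155 · 1.996633 = 0.317774.

Rounded to 5 decimal places: ρ_sc(-0.116) ≈ 0.31777.


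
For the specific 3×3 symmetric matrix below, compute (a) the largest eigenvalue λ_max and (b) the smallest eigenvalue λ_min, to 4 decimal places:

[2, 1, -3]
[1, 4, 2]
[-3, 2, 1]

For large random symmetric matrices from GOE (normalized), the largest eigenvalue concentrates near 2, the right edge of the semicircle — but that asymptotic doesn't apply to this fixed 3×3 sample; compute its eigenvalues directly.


Since M is real symmetric, all three eigenvalues are real; they are the roots of det(λI − M) = λ³ − (tr M) λ² + s λ − det M, where s is the sum of the principal 2×2 minors.
tr M = 2 + 4 + 1 = 7.
s = (2·4 − 1²) + (2·1 − (-3)²) + (4·1 − 2²) = 7 + (-7) + 0 = 0.
det M (expand along row 1) = 2·0 − 1·7 + (-3)·14 = -49.
Characteristic polynomial: λ³ − 7λ² + 49 = 0.
Substitute λ = y + (tr M)/3 = y + 2.333333 to remove the quadratic term: y³ + p·y + q = 0 with p = s − (tr M)²/3 = -16.333333 and q = −2(tr M)³/27 + (tr M)·s/3 − det M = 23.592593.
Three real roots ⇒ use the trigonometric (Viète) form: r = 2√(−p/3) = 4.666667, φ = arccos(3q/(p·r)) = arccos(-0.928571) = 2.761341 rad.
y_k = r·cos(φ/3 − 2πk/3) for k = 0, 1, 2 gives y = 2.825500, 1.803730, -4.629230.
λ_k = y_k + 2.333333 gives λ = 5.1588, 4.1371, -2.2959 (check: the sum is 7.0000 = tr M).

Hence λ_max = 5.1588 and λ_min = -2.2959.


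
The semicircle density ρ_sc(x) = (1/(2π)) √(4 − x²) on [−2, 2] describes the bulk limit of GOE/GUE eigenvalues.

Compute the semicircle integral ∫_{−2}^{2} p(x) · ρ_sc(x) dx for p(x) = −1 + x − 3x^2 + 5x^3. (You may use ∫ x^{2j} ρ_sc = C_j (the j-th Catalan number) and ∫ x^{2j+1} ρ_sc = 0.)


Write p(x) = Σ a_i x^i, split into monomials and integrate each against ρ_sc separately.
Using ∫ x^{2j} ρ_sc = C_j = (1/(j+1)) C(2j, j) (Catalan numbers) and ∫ x^{2j+1} ρ_sc = 0 (odd monomials vanish by symmetry):
  i = 0 (even): a_0 · C_{0} = -1 · 1 = -1
  i = 1 (odd): ∫ x^1 ρ_sc = 0 (vanishes)
  i = 2 (even): a_2 · C_{1} = -3 · 1 = -3
  i = 3 (odd): ∫ x^3 ρ_sc = 0 (vanishes)

Summing the contributions: ∫_{−2}^{2} p(x) ρ_sc(x) dx = (-1) + (-3) = -4.


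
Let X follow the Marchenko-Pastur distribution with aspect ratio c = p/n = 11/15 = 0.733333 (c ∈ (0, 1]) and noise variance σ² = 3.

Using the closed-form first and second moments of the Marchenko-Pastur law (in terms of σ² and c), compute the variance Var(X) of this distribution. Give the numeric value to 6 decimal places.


Recall the MP moments m_1 = E[X] = σ² and m_2 = E[X²] = σ⁴ (1 + c).
m_1 = E[X] = σ² = 3, so m_1² = 9.
m_2 = E[X²] = σ⁴ (1 + c) = 9 · (1 + 0.733333) = 9 · 1.733333 = 15.600000.
(Note m_2 − m_1² simplifies to c · σ⁴ = 0.733333 · 9.)

Var(X) = m_2 − m_1² = 15.600000 − 9 = 6.600000.


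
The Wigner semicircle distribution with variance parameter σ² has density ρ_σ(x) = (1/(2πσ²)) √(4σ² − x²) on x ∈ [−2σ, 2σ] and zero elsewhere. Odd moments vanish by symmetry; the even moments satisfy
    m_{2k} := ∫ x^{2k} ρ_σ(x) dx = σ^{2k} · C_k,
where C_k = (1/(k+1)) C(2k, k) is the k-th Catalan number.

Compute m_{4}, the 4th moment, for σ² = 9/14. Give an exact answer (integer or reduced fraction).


By the scaled semicircle moment identity, m_{2k} = σ^{2k} · C_k with k = 2.
C_2 = (1/(k+1)) · C(2k, k) = (1/3) · C(4, 2) = (1/3) · 6 = 2.
σ^{2k} = (σ²)^k = (9/14)^2 = 81/196.

Therefore m_{4} = σ^{4} · C_2 = (81/196) · 2 = 81/98.


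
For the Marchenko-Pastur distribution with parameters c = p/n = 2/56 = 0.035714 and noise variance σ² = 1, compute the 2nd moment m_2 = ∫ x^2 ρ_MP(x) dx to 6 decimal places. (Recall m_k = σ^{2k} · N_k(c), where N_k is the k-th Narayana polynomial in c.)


E[X²] = σ⁴ (1 + c) (second MP moment). With σ² = 1 (so σ⁴ = 1) and c = 2/56 = 0.035714: E[X²] = 1 · (1 + 0.035714) = 1 · 1.035714.

So E[X^2] = 1.035714.


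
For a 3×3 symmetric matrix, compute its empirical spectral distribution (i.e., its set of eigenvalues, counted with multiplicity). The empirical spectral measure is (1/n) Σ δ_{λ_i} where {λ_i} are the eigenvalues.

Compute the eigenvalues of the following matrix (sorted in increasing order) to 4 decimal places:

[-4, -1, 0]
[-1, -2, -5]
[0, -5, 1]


Since M is real symmetric, all three eigenvalues are real; they are the roots of det(λI − M) = λ³ − (tr M) λ² + s λ − det M, where s is the sum of the principal 2×2 minors.
tr M = -4 + (-2) + 1 = -5.
s = ((-4)·(-2) − (-1)²) + ((-4)·1 − 0²) + ((-2)·1 − (-5)²) = 7 + (-4) + (-27) = -24.
det M (expand along row 1) = (-4)·(-27) − (-1)·(-1) + 0·5 = 107.
Characteristic polynomial: λ³ + 5λ² − 24λ − 107 = 0.
Substitute λ = y + (tr M)/3 = y − 1.666667 to remove the quadratic term: y³ + p·y + q = 0 with p = s − (tr M)²/3 = -32.333333 and q = −2(tr M)³/27 + (tr M)·s/3 − det M = -57.740741.
Three real roots ⇒ use the trigonometric (Viète) form: r = 2√(−p/3) = 6.565905, φ = arccos(3q/(p·r)) = arccos(0.815941) = 0.616442 rad.
y_k = r·cos(φ/3 − 2πk/3) for k = 0, 1, 2 gives y = 6.427778, -2.053681, -4.374097.
λ_k = y_k − 1.666667 gives λ = 4.7611, -3.7203, -6.0408 (check: the sum is -5.0000 = tr M).

Eigenvalues sorted in increasing order: [-6.0408, -3.7203, 4.7611].


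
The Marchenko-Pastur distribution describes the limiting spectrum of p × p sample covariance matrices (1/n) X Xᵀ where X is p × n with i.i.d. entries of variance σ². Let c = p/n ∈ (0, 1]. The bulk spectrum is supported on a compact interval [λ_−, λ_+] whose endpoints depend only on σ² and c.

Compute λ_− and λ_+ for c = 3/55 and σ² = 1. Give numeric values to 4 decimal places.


c = 3/55 = 0.054545; √c = 0.233550.
λ_− = σ² (1 − √c)² = 1 · (1 − 0.233550)² = 1 · (0.766450)² = 0.587446.
λ_+ = σ² (1 + √c)² = 1 · (1 + 0.233550)² = 1 · (1.233550)² = 1.521645.

Rounded to 4 decimal places: λ_− ≈ 0.5874, λ_+ ≈ 1.5216.


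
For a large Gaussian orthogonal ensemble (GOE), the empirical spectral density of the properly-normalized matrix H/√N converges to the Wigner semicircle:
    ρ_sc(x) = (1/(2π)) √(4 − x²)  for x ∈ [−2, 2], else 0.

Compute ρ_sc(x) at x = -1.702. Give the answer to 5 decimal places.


ρ_sc(x) = (1/(2π)) √(4 − x²). With x = -1.702:
  4 − x² = 4 − (-1.702)² = 4 − 2.896804 = 1.103196.
  √(4 − x²) = 1.050331.
  1/(2π) = 0.159155.
  ρ_sc(-1.702) = 0.159155 · 1.050331 = 0.167165.

Rounded to 5 decimal places: ρ_sc(-1.702) ≈ 0.16717.


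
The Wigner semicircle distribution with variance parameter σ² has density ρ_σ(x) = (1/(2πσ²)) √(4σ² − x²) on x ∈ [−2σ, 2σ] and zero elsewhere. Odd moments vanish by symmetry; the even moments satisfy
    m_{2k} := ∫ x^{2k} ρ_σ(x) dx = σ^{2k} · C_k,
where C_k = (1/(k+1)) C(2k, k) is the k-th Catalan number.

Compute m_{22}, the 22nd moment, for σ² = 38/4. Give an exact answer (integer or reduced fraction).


By the scaled semicircle moment identity, m_{2k} = σ^{2k} · C_k with k = 11.
C_11 = (1/(k+1)) · C(2k, k) = (1/12) · C(22, 11) = (1/12) · 705432 = 58786.
σ^{2k} = (σ²)^k = (38/4)^11 = 116490258898219/2048.

Therefore m_{22} = σ^{22} · C_11 = (116490258898219/2048) · 58786 = 3423998179795351067/1024.


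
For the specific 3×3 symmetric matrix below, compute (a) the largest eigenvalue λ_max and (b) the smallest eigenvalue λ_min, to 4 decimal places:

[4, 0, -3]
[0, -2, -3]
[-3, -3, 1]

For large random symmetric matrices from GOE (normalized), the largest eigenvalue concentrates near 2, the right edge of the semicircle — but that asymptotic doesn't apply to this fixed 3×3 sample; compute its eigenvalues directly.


Since M is real symmetric, all three eigenvalues are real; they are the roots of det(λI − M) = λ³ − (tr M) λ² + s λ − det M, where s is the sum of the principal 2×2 minors.
tr M = 4 + (-2) + 1 = 3.
s = (4·(-2) − 0²) + (4·1 − (-3)²) + ((-2)·1 − (-3)²) = -8 + (-5) + (-11) = -24.
det M (expand along row 1) = 4·(-11) − 0·(-9) + (-3)·(-6) = -26.
Characteristic polynomial: λ³ − 3λ² − 24λ + 26 = 0.
Substitute λ = y + (tr M)/3 = y + 1.000000 to remove the quadratic term: y³ + p·y + q = 0 with p = s − (tr M)²/3 = -27.000000 and q = −2(tr M)³/27 + (tr M)·s/3 − det M = 0.000000.
Three real roots ⇒ use the trigonometric (Viète) form: r = 2√(−p/3) = 6.000000, φ = arccos(3q/(p·r)) = arccos(0.000000) = 1.570796 rad.
y_k = r·cos(φ/3 − 2πk/3) for k = 0, 1, 2 gives y = 5.196152, 0.000000, -5.196152.
λ_k = y_k + 1.000000 gives λ = 6.1962, 1.0000, -4.1962 (check: the sum is 3.0000 = tr M).

Hence λ_max = 6.1962 and λ_min = -4.1962.


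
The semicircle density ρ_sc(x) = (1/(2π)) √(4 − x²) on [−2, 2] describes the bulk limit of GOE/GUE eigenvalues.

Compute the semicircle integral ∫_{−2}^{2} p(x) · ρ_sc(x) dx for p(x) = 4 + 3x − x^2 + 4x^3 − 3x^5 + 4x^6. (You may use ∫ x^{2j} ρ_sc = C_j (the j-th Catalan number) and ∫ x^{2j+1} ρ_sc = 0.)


Write p(x) = Σ a_i x^i, split into monomials and integrate each against ρ_sc separately.
Using ∫ x^{2j} ρ_sc = C_j = (1/(j+1)) C(2j, j) (Catalan numbers) and ∫ x^{2j+1} ρ_sc = 0 (odd monomials vanish by symmetry):
  i = 0 (even): a_0 · C_{0} = 4 · 1 = 4
  i = 1 (odd): ∫ x^1 ρ_sc = 0 (vanishes)
  i = 2 (even): a_2 · C_{1} = -1 · 1 = -1
  i = 3 (odd): ∫ x^3 ρ_sc = 0 (vanishes)
  i = 5 (odd): ∫ x^5 ρ_sc = 0 (vanishes)
  i = 6 (even): a_6 · C_{3} = 4 · 5 = 20

Summing the contributions: ∫_{−2}^{2} p(x) ρ_sc(x) dx = 4 + (-1) + 20 = 23.


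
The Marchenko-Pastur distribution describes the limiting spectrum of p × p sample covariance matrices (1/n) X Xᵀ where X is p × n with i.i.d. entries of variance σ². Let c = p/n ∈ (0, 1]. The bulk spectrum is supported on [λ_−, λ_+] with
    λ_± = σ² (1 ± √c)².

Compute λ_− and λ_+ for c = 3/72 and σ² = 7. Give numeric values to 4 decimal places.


c = 3/72 = 0.041667; √c = 0.204124.
λ_− = σ² (1 − √c)² = 7 · (1 − 0.204124)² = 7 · (0.795876)² = 4.433929.
λ_+ = σ² (1 + √c)² = 7 · (1 + 0.204124)² = 7 · (1.204124)² = 10.149405.

Rounded to 4 decimal places: λ_− ≈ 4.4339, λ_+ ≈ 10.1494.


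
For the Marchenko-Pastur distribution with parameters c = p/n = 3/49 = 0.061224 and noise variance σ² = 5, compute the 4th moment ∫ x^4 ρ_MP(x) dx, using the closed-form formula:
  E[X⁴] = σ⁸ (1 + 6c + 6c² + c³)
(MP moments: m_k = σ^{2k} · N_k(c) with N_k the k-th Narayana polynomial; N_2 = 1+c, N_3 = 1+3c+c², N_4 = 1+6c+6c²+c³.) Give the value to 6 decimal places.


E[X⁴] = σ⁸ (1 + 6c + 6c² + c³) (fourth MP moment). With σ² = 5 (so σ⁸ = 625) and c = 3/49 = 0.061224: E[X⁴] = 625 · (1 + 6·0.061224 + 6·(0.061224)² + (0.061224)³) = 625 · 1.390067.

So E[X^4] = 868.791915.


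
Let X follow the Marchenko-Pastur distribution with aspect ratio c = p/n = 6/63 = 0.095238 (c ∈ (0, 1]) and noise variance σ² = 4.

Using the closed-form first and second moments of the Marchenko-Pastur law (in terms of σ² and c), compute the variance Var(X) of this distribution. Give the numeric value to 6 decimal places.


Recall the MP moments m_1 = E[X] = σ² and m_2 = E[X²] = σ⁴ (1 + c).
m_1 = E[X] = σ² = 4, so m_1² = 16.
m_2 = E[X²] = σ⁴ (1 + c) = 16 · (1 + 0.095238) = 16 · 1.095238 = 17.523810.
(Note m_2 − m_1² simplifies to c · σ⁴ = 0.095238 · 16.)

Var(X) = m_2 − m_1² = 17.523810 − 16 = 1.523810.


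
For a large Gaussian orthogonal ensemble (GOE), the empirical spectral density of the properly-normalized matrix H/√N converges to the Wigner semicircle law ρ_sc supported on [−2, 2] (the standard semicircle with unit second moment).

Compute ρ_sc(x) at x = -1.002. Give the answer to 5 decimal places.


ρ_sc(x) = (1/(2π)) √(4 − x²). With x = -1.002:
  4 − x² = 4 − (-1.002)² = 4 − 1.004004 = 2.995996.
  √(4 − x²) = 1.730895.
  1/(2π) = 0.159155.
  ρ_sc(-1.002) = 0.159155 · 1.730895 = 0.275480.

Rounded to 5 decimal places: ρ_sc(-1.002) ≈ 0.27548.


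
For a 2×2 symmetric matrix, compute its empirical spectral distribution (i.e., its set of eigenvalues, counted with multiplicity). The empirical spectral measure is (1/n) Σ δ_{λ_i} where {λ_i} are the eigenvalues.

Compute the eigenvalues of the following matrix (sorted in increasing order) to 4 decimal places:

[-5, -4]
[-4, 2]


Since M is real symmetric, both eigenvalues are real; they are the roots of det(λI − M) = λ² − (tr M) λ + det M.
tr M = -5 + 2 = -3.
det M = (-5)·2 − (-4)² = -10 − 16 = -26.
Characteristic polynomial: λ² + 3λ − 26 = 0.
Discriminant Δ = (tr M)² − 4·det M = 9 − (-104) = 113; √Δ = 10.630146.
λ = (tr M ± √Δ)/2 = (-3 ± 10.630146)/2, giving (tr M − √Δ)/2 = -6.8151 and (tr M + √Δ)/2 = 3.8151.

Eigenvalues sorted in increasing order: [-6.8151, 3.8151].


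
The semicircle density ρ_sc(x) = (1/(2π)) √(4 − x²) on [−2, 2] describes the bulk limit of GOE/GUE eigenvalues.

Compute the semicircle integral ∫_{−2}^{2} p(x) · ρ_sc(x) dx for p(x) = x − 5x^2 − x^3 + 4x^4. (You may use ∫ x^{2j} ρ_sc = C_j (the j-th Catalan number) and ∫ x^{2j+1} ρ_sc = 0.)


Write p(x) = Σ a_i x^i, split into monomials and integrate each against ρ_sc separately.
Using ∫ x^{2j} ρ_sc = C_j = (1/(j+1)) C(2j, j) (Catalan numbers) and ∫ x^{2j+1} ρ_sc = 0 (odd monomials vanish by symmetry):
  i = 1 (odd): ∫ x^1 ρ_sc = 0 (vanishes)
  i = 2 (even): a_2 · C_{1} = -5 · 1 = -5
  i = 3 (odd): ∫ x^3 ρ_sc = 0 (vanishes)
  i = 4 (even): a_4 · C_{2} = 4 · 2 = 8

Summing the contributions: ∫_{−2}^{2} p(x) ρ_sc(x) dx = (-5) + 8 = 3.
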